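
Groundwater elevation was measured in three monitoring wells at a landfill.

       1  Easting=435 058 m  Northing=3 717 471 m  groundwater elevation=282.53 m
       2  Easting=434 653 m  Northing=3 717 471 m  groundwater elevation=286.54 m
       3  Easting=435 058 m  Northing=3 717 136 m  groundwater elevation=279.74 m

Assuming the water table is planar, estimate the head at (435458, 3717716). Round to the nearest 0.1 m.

∂h/∂x = (286.54 − 282.53) / (434653 − 435058) = -0.009901
∂h/∂y = (279.74 − 282.53) / (3717136 − 3717471) = +0.008328
h(435458, 3717716) = 282.53 + (-0.009901)·(400) + (+0.008328)·(245) = 282.53 -3.960 +2.040 = 280.610 m.

280.6 m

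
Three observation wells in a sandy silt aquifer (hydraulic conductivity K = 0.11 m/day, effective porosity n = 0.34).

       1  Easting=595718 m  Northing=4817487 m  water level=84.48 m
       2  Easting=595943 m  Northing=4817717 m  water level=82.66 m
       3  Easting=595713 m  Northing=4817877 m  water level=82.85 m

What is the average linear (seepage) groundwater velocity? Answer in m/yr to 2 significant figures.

0.67 m/yr

Differences from 1: to 2 (Δx, Δy, Δh) = (225, 230, -1.82); to 3 = (-5, 390, -1.63).
Determinant of the coordinate differences = 225·390 − (-5)·230 = 88900.
∂h/∂x = [(-1.82)·390 − (-1.63)·230] / 88900 = -0.003767
∂h/∂y = [225·(-1.63) − (-5)·(-1.82)] / 88900 = -0.004228
|∇h| = √(-0.003767² + -0.004228²) = 0.005663
Seepage velocity v = K·i/n = 0.11 × 0.005663 / 0.34 = 0.001832 m/day = 0.6691 m/yr.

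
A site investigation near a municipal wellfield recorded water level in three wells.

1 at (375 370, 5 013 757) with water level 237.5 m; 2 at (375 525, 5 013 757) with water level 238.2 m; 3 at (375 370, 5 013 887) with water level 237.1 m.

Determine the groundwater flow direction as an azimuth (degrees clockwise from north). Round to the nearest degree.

∂h/∂x = (238.2 − 237.5) / (375525 − 375370) = +0.004516
∂h/∂y = (237.1 − 237.5) / (5013887 − 5013757) = -0.003077
Flow direction (−∇h) has components (-0.004516 E, +0.003077 N).
Azimuth = atan2(E, N) = atan2(-0.004516, +0.003077) = 304.3° ≈ 304°.

304°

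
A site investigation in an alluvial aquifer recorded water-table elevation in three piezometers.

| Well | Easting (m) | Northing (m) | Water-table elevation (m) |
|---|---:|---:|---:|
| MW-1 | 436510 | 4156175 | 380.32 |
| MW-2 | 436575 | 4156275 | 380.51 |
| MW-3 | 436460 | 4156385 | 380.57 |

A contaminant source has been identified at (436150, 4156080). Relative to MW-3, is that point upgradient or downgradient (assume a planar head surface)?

downgradient

With h = a·x + b·y + c and MW-1 as origin, the differences give:
  65·a + 100·b = +0.19
  (-50)·a + 210·b = +0.25
Eliminate b (×210 and ×100, subtract): 18650·a = 14.900 → a = ∂h/∂x = +0.0007989
Back-substitute: b = ∂h/∂y = +0.001381.
Head at (436150, 4156080) = 380.32 + (+0.0007989)·(-360) + (+0.001381)·(-95) = 379.90 m.
That is lower than the 380.57 m at MW-3, so the point is downgradient.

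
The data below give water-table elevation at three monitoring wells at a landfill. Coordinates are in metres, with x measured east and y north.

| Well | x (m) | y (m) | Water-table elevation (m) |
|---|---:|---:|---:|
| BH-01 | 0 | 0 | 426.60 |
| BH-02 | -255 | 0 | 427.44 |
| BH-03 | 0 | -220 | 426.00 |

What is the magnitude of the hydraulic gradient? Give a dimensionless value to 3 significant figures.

0.00428

∂h/∂x = (427.44 − 426.60) / (-255 − 0) = -0.003294
∂h/∂y = (426.00 − 426.60) / (-220 − 0) = +0.002727
|∇h| = √(-0.003294² + 0.002727²) = 0.004276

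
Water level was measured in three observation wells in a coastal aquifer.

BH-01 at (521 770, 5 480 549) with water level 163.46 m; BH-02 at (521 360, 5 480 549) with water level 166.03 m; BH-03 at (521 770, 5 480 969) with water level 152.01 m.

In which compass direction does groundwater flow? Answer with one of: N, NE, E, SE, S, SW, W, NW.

N

∂h/∂x = (166.03 − 163.46) / (521360 − 521770) = -0.006268
∂h/∂y = (152.01 − 163.46) / (5480969 − 5480549) = -0.02726
Flow = −∇h = (+0.006268 east, +0.02726 north), which points north.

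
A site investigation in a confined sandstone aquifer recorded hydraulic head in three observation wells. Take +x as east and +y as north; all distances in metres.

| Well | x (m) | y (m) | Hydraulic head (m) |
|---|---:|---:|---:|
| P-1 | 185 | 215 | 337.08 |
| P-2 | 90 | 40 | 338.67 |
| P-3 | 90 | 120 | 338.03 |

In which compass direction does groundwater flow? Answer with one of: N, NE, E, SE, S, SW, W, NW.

N

With h = a·x + b·y + c and P-1 as origin, the differences give:
  (-95)·a + (-175)·b = +1.59
  (-95)·a + (-95)·b = +0.95
Eliminate b (×(-95) and ×(-175), subtract): -7600·a = 15.200 → a = ∂h/∂x = -0.002000
Back-substitute: b = ∂h/∂y = -0.008000.
Flow = −∇h = (+0.002000 east, +0.008000 north), which points north.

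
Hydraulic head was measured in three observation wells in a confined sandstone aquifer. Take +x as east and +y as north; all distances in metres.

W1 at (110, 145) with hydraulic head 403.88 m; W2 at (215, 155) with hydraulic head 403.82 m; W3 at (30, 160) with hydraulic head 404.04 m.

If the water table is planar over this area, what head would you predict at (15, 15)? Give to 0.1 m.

Three-point gradient (reference W1): Δ to W2 = (105, 10, -0.06), Δ to W3 = (-80, 15, +0.16).
∂h/∂x = -0.001053, ∂h/∂y = +0.005053 (det = 2375).
h(15, 15) = 403.88 + (-0.001053)·(-95) + (+0.005053)·(-130) = 403.88 +0.100 -0.657 = 403.323 m.

403.3 m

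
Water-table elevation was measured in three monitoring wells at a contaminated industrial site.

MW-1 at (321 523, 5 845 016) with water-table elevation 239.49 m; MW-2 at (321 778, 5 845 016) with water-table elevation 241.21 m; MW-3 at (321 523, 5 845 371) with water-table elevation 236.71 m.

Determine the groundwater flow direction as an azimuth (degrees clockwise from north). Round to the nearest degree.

∂h/∂x = (241.21 − 239.49) / (321778 − 321523) = +0.006745
∂h/∂y = (236.71 − 239.49) / (5845371 − 5845016) = -0.007831
Flow direction (−∇h) has components (-0.006745 E, +0.007831 N).
Azimuth = atan2(E, N) = atan2(-0.006745, +0.007831) = 319.3° ≈ 319°.

319°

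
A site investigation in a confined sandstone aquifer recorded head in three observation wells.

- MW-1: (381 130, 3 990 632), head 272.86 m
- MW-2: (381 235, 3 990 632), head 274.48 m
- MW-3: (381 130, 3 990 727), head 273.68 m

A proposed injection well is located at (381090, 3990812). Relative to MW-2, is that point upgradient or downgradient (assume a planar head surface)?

downgradient

∂h/∂x = (274.48 − 272.86) / (381235 − 381130) = +0.01543
∂h/∂y = (273.68 − 272.86) / (3990727 − 3990632) = +0.008632
Head at (381090, 3990812) = 272.86 + (+0.01543)·(-40) + (+0.008632)·(180) = 273.80 m.
That is lower than the 274.48 m at MW-2, so the point is downgradient.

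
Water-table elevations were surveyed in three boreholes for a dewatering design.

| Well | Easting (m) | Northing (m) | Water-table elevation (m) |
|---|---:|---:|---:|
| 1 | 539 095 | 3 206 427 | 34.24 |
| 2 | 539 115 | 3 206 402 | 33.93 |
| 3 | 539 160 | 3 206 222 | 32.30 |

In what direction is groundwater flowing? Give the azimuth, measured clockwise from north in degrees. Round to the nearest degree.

141°

Taking 1 as reference: 2−1 = (20, -25, -0.31); 3−1 = (65, -205, -1.94).
Determinant of the coordinate differences = 20·(-205) − 65·(-25) = -2475.
∂h/∂x = [(-0.31)·(-205) − (-1.94)·(-25)] / -2475 = -0.006081
∂h/∂y = [20·(-1.94) − 65·(-0.31)] / -2475 = +0.007535
Flow direction (−∇h) has components (+0.006081 E, -0.007535 N).
Azimuth = atan2(E, N) = atan2(+0.006081, -0.007535) = 141.1° ≈ 141°.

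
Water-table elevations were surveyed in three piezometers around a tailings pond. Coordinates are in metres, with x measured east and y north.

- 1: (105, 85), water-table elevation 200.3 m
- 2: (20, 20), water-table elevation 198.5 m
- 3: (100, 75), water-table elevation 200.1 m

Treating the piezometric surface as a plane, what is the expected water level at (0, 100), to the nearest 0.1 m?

With h = a·x + b·y + c and 1 as origin, the differences give:
  (-85)·a + (-65)·b = -1.8
  (-5)·a + (-10)·b = -0.2
Eliminate b (×(-10) and ×(-65), subtract): 525·a = 5.00 → a = ∂h/∂x = +0.009524
Back-substitute: b = ∂h/∂y = +0.01524.
h(0, 100) = 200.3 + (+0.009524)·(-105) + (+0.01524)·(15) = 200.3 -1.000 +0.229 = 199.529 m.

199.5 m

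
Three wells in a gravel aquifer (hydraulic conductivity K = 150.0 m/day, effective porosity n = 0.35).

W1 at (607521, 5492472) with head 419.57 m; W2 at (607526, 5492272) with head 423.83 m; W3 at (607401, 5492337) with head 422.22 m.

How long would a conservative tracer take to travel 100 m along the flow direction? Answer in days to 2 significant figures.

11 days

Taking W1 as reference: W2−W1 = (5, -200, +4.26); W3−W1 = (-120, -135, +2.65).
Solve a·Δx + b·Δy = Δh: det = 5·(-135) − (-120)·(-200) = -24675.
∂h/∂x = [(+4.26)·(-135) − (+2.65)·(-200)] / -24675 = +0.001828
∂h/∂y = [5·(+2.65) − (-120)·(+4.26)] / -24675 = -0.02125
|∇h| = √(0.001828² + -0.02125²) = 0.02133
Seepage velocity v = K·i/n = 150.0 × 0.02133 / 0.35 = 9.141 m/day.
t = 100 / 9.141 = 10.94 days.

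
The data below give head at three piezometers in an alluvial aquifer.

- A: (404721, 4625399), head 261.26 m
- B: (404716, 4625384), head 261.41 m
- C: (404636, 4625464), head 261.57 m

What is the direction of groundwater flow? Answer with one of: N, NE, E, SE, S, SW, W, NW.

NE

Taking A as reference: B−A = (-5, -15, +0.15); C−A = (-85, 65, +0.31).
Solve a·Δx + b·Δy = Δh: det = (-5)·65 − (-85)·(-15) = -1600.
∂h/∂x = [(+0.15)·65 − (+0.31)·(-15)] / -1600 = -0.009000
∂h/∂y = [(-5)·(+0.31) − (-85)·(+0.15)] / -1600 = -0.007000
Flow = −∇h = (+0.009000 east, +0.007000 north), which points northeast.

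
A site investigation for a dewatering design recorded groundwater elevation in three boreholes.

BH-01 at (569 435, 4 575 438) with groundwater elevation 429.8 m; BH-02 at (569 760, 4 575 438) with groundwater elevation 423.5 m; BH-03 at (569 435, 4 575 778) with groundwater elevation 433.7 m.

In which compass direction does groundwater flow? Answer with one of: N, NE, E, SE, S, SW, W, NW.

∂h/∂x = (423.5 − 429.8) / (569760 − 569435) = -0.01938
∂h/∂y = (433.7 − 429.8) / (4575778 − 4575438) = +0.01147
Flow = −∇h = (+0.01938 east, -0.01147 north), which points southeast.

SE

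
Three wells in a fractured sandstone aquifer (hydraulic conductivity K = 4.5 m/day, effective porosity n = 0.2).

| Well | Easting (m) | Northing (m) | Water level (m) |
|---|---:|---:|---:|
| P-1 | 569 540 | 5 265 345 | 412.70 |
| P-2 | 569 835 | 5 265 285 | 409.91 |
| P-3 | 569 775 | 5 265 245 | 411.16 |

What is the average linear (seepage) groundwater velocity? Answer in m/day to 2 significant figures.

0.40 m/day

With h = a·x + b·y + c and P-1 as origin, the differences give:
  295·a + (-60)·b = -2.79
  235·a + (-100)·b = -1.54
Eliminate b (×(-100) and ×(-60), subtract): -15400·a = 186.600 → a = ∂h/∂x = -0.01212
Back-substitute: b = ∂h/∂y = -0.01307.
|∇h| = √(-0.01212² + -0.01307²) = 0.01782
Seepage velocity v = K·i/n = 4.5 × 0.01782 / 0.2 = 0.4009 m/day.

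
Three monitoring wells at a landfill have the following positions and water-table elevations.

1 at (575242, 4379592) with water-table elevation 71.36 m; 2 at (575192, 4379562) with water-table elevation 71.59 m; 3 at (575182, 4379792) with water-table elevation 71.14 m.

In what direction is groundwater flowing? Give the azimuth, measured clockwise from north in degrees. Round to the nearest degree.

Taking 1 as reference: 2−1 = (-50, -30, +0.23); 3−1 = (-60, 200, -0.22).
Determinant of the coordinate differences = (-50)·200 − (-60)·(-30) = -11800.
∂h/∂x = [(+0.23)·200 − (-0.22)·(-30)] / -11800 = -0.003339
∂h/∂y = [(-50)·(-0.22) − (-60)·(+0.23)] / -11800 = -0.002102
Flow direction (−∇h) has components (+0.003339 E, +0.002102 N).
Azimuth = atan2(E, N) = atan2(+0.003339, +0.002102) = 57.8° ≈ 058°.

058°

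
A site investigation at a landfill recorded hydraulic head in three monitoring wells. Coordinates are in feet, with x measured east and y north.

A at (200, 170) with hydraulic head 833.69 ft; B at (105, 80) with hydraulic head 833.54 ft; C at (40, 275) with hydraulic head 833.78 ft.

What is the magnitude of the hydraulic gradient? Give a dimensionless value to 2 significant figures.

0.0014

Differences from A: to B (Δx, Δy, Δh) = (-95, -90, -0.15); to C = (-160, 105, +0.09).
Determinant of the coordinate differences = (-95)·105 − (-160)·(-90) = -24375.
∂h/∂x = [(-0.15)·105 − (+0.09)·(-90)] / -24375 = +0.0003138
∂h/∂y = [(-95)·(+0.09) − (-160)·(-0.15)] / -24375 = +0.001335
|∇h| = √(0.0003138² + 0.001335²) = 0.001371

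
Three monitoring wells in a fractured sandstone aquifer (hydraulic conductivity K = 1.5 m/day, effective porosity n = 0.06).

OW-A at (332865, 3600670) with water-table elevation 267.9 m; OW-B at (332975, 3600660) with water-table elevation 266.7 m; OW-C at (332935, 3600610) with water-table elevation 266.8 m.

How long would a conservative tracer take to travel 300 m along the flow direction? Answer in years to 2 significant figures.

Three-point gradient (reference OW-A): Δ to OW-B = (110, -10, -1.2), Δ to OW-C = (70, -60, -1.1).
∂h/∂x = -0.01034, ∂h/∂y = +0.006271 (det = -5900).
|∇h| = √(-0.01034² + 0.006271²) = 0.01209
Seepage velocity v = K·i/n = 1.5 × 0.01209 / 0.06 = 0.3022 m/day.
t = 300 / 0.3022 = 992.7 days = 2.72 years.

2.7 years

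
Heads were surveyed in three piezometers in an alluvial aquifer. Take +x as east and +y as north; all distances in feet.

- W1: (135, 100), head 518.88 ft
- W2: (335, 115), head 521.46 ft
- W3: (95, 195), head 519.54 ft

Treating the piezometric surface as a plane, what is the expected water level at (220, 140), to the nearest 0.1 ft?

With h = a·x + b·y + c and W1 as origin, the differences give:
  200·a + 15·b = +2.58
  (-40)·a + 95·b = +0.66
Eliminate b (×95 and ×15, subtract): 19600·a = 235.200 → a = ∂h/∂x = +0.01200
Back-substitute: b = ∂h/∂y = +0.01200.
h(220, 140) = 518.88 + (+0.01200)·(85) + (+0.01200)·(40) = 518.88 +1.020 +0.480 = 520.380 ft.

520.4 ft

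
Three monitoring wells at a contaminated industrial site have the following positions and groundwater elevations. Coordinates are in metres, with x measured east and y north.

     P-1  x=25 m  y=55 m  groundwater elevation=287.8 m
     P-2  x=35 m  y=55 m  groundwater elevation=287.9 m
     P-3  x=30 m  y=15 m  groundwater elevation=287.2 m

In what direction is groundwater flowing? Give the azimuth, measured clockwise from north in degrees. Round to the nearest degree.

212°

Taking P-1 as reference: P-2−P-1 = (10, 0, +0.1); P-3−P-1 = (5, -40, -0.6).
Solve a·Δx + b·Δy = Δh: det = 10·(-40) − 5·0 = -400.
∂h/∂x = [(+0.1)·(-40) − (-0.6)·0] / -400 = +0.010000
∂h/∂y = [10·(-0.6) − 5·(+0.1)] / -400 = +0.01625
Flow direction (−∇h) has components (-0.010000 E, -0.01625 N).
Azimuth = atan2(E, N) = atan2(-0.010000, -0.01625) = 211.6° ≈ 212°.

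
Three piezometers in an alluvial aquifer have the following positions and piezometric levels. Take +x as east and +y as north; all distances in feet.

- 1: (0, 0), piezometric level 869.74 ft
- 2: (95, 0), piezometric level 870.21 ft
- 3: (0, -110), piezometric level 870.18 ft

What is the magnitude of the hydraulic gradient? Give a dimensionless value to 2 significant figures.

∂h/∂x = (870.21 − 869.74) / (95 − 0) = +0.004947
∂h/∂y = (870.18 − 869.74) / (-110 − 0) = -0.004000
|∇h| = √(0.004947² + -0.004000²) = 0.006362

0.0064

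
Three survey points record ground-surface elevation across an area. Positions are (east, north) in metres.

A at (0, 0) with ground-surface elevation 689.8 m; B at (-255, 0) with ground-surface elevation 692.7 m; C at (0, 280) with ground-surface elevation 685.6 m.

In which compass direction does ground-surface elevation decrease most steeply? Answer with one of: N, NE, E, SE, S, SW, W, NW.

NE

∂z/∂x = (692.7 − 689.8) / (-255 − 0) = -0.01137
∂z/∂y = (685.6 − 689.8) / (280 − 0) = -0.01500
Steepest decrease is along −∇f = (+0.01137 E, +0.01500 N) → northeast.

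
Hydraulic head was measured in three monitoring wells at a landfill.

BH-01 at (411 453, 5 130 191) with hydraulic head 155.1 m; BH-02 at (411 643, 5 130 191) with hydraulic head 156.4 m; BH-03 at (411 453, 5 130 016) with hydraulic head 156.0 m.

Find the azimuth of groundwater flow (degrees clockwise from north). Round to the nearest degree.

∂h/∂x = (156.4 − 155.1) / (411643 − 411453) = +0.006842
∂h/∂y = (156.0 − 155.1) / (5130016 − 5130191) = -0.005143
Flow direction (−∇h) has components (-0.006842 E, +0.005143 N).
Azimuth = atan2(E, N) = atan2(-0.006842, +0.005143) = 306.9° ≈ 307°.

307°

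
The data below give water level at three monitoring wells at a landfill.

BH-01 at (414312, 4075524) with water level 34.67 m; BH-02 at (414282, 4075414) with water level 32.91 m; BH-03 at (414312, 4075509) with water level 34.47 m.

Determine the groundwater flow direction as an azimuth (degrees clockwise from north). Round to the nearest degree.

Differences from BH-01: to BH-02 (Δx, Δy, Δh) = (-30, -110, -1.76); to BH-03 = (0, -15, -0.20).
Determinant of the coordinate differences = (-30)·(-15) − 0·(-110) = 450.
∂h/∂x = [(-1.76)·(-15) − (-0.20)·(-110)] / 450 = +0.009778
∂h/∂y = [(-30)·(-0.20) − 0·(-1.76)] / 450 = +0.01333
Flow direction (−∇h) has components (-0.009778 E, -0.01333 N).
Azimuth = atan2(E, N) = atan2(-0.009778, -0.01333) = 216.3° ≈ 216°.

216°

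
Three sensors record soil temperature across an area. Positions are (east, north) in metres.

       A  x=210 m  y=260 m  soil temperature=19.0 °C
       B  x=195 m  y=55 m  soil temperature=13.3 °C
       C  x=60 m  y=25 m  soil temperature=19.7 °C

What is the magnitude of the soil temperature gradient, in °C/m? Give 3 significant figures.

0.0631 °C/m

Taking A as reference: B−A = (-15, -205, -5.7); C−A = (-150, -235, +0.7).
Determinant of the coordinate differences = (-15)·(-235) − (-150)·(-205) = -27225.
∂T/∂x = [(-5.7)·(-235) − (+0.7)·(-205)] / -27225 = -0.05447
∂T/∂y = [(-15)·(+0.7) − (-150)·(-5.7)] / -27225 = +0.03179
|∇f| = √(-0.05447² + 0.03179²) = 0.06307 °C/m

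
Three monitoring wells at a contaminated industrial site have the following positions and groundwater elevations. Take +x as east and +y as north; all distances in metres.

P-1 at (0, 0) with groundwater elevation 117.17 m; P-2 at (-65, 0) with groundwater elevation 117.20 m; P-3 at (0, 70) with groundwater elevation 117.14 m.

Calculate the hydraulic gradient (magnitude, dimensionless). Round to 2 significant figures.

∂h/∂x = (117.20 − 117.17) / (-65 − 0) = -0.0004615
∂h/∂y = (117.14 − 117.17) / (70 − 0) = -0.0004286
|∇h| = √(-0.0004615² + -0.0004286²) = 0.0006298

0.00063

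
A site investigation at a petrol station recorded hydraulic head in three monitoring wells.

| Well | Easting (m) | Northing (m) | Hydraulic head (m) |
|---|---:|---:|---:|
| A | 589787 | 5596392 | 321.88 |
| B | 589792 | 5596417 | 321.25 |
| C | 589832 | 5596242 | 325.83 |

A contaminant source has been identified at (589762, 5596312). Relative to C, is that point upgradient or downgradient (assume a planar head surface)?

Taking A as reference: B−A = (5, 25, -0.63); C−A = (45, -150, +3.95).
Solve a·Δx + b·Δy = Δh: det = 5·(-150) − 45·25 = -1875.
∂h/∂x = [(-0.63)·(-150) − (+3.95)·25] / -1875 = +0.002267
∂h/∂y = [5·(+3.95) − 45·(-0.63)] / -1875 = -0.02565
Head at (589762, 5596312) = 321.88 + (+0.002267)·(-25) + (-0.02565)·(-80) = 323.88 m.
That is lower than the 325.83 m at C, so the point is downgradient.

downgradient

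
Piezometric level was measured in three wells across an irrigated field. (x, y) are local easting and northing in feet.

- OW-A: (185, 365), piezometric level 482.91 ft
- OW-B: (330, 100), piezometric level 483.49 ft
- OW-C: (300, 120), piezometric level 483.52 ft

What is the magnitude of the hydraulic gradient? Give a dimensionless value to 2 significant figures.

0.0058

With h = a·x + b·y + c and OW-A as origin, the differences give:
  145·a + (-265)·b = +0.58
  115·a + (-245)·b = +0.61
Eliminate b (×(-245) and ×(-265), subtract): -5050·a = 19.550 → a = ∂h/∂x = -0.003871
Back-substitute: b = ∂h/∂y = -0.004307.
|∇h| = √(-0.003871² + -0.004307²) = 0.005791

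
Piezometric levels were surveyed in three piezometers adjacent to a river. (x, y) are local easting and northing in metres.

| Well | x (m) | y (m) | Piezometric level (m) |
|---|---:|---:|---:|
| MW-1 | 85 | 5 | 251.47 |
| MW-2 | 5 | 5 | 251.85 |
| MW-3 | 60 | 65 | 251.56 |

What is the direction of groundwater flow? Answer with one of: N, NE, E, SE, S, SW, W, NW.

E

With h = a·x + b·y + c and MW-1 as origin, the differences give:
  (-80)·a + 0·b = +0.38
  (-25)·a + 60·b = +0.09
Eliminate b (×60 and ×0, subtract): -4800·a = 22.800 → a = ∂h/∂x = -0.004750
Back-substitute: b = ∂h/∂y = -0.0004792.
Flow = −∇h = (+0.004750 east, +0.0004792 north), which points east.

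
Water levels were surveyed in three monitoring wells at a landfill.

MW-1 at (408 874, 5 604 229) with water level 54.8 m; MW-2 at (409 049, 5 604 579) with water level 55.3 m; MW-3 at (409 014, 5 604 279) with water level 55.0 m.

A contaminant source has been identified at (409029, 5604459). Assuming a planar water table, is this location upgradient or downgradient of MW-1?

upgradient

Taking MW-1 as reference: MW-2−MW-1 = (175, 350, +0.5); MW-3−MW-1 = (140, 50, +0.2).
Solve a·Δx + b·Δy = Δh: det = 175·50 − 140·350 = -40250.
∂h/∂x = [(+0.5)·50 − (+0.2)·350] / -40250 = +0.001118
∂h/∂y = [175·(+0.2) − 140·(+0.5)] / -40250 = +0.0008696
Head at (409029, 5604459) = 54.8 + (+0.001118)·(155) + (+0.0008696)·(230) = 55.17 m.
That is higher than the 54.8 m at MW-1, so the point is upgradient.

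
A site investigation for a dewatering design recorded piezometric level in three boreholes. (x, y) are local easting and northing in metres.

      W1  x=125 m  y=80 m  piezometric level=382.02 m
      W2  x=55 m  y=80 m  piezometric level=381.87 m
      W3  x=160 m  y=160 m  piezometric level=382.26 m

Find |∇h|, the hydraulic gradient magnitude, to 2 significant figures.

Differences from W1: to W2 (Δx, Δy, Δh) = (-70, 0, -0.15); to W3 = (35, 80, +0.24).
Determinant of the coordinate differences = (-70)·80 − 35·0 = -5600.
∂h/∂x = [(-0.15)·80 − (+0.24)·0] / -5600 = +0.002143
∂h/∂y = [(-70)·(+0.24) − 35·(-0.15)] / -5600 = +0.002063
|∇h| = √(0.002143² + 0.002063²) = 0.002975

0.0030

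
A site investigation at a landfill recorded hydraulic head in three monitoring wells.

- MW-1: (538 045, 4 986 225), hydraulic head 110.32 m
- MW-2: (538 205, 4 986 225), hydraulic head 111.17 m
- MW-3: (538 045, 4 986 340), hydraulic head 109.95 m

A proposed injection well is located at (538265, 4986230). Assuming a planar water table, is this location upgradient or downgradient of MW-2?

∂h/∂x = (111.17 − 110.32) / (538205 − 538045) = +0.005313
∂h/∂y = (109.95 − 110.32) / (4986340 − 4986225) = -0.003217
Head at (538265, 4986230) = 110.32 + (+0.005313)·(220) + (-0.003217)·(5) = 111.47 m.
That is higher than the 111.17 m at MW-2, so the point is upgradient.

upgradient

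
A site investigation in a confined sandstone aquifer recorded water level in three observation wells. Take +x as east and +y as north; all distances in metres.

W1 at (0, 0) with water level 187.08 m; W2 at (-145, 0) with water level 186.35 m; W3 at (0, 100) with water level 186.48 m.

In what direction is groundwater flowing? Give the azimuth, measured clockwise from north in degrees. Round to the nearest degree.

320°

∂h/∂x = (186.35 − 187.08) / (-145 − 0) = +0.005034
∂h/∂y = (186.48 − 187.08) / (100 − 0) = -0.006000
Flow direction (−∇h) has components (-0.005034 E, +0.006000 N).
Azimuth = atan2(E, N) = atan2(-0.005034, +0.006000) = 320.0° ≈ 320°.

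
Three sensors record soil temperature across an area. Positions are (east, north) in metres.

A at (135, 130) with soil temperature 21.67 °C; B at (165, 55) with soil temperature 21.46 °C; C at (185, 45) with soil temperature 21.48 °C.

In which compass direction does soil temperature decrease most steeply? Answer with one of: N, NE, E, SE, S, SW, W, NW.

SW

Differences from A: to B (Δx, Δy, Δh) = (30, -75, -0.21); to C = (50, -85, -0.19).
Determinant of the coordinate differences = 30·(-85) − 50·(-75) = 1200.
∂T/∂x = [(-0.21)·(-85) − (-0.19)·(-75)] / 1200 = +0.003000
∂T/∂y = [30·(-0.19) − 50·(-0.21)] / 1200 = +0.004000
Steepest decrease is along −∇f = (-0.003000 E, -0.004000 N) → southwest.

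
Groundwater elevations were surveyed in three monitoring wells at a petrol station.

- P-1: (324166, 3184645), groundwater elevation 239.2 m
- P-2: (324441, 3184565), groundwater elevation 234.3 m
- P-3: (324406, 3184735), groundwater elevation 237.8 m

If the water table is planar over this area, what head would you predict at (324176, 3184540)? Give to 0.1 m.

Differences from P-1: to P-2 (Δx, Δy, Δh) = (275, -80, -4.9); to P-3 = (240, 90, -1.4).
Determinant of the coordinate differences = 275·90 − 240·(-80) = 43950.
∂h/∂x = [(-4.9)·90 − (-1.4)·(-80)] / 43950 = -0.01258
∂h/∂y = [275·(-1.4) − 240·(-4.9)] / 43950 = +0.01800
h(324176, 3184540) = 239.2 + (-0.01258)·(10) + (+0.01800)·(-105) = 239.2 -0.126 -1.890 = 237.184 m.

237.2 m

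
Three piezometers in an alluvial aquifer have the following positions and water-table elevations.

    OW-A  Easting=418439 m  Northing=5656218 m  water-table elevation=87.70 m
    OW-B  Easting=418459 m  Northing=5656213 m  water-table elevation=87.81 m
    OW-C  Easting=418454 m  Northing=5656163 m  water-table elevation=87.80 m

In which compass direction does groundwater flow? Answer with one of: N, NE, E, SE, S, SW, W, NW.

W

With h = a·x + b·y + c and OW-A as origin, the differences give:
  20·a + (-5)·b = +0.11
  15·a + (-55)·b = +0.10
Eliminate b (×(-55) and ×(-5), subtract): -1025·a = -5.550 → a = ∂h/∂x = +0.005415
Back-substitute: b = ∂h/∂y = -0.0003415.
Flow = −∇h = (-0.005415 east, +0.0003415 north), which points west.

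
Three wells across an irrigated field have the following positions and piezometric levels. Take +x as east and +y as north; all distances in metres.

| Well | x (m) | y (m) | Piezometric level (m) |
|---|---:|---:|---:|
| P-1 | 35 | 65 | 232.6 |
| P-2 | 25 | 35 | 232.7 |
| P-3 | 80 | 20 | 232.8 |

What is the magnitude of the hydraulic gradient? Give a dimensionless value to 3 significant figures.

Taking P-1 as reference: P-2−P-1 = (-10, -30, +0.1); P-3−P-1 = (45, -45, +0.2).
Solve a·Δx + b·Δy = Δh: det = (-10)·(-45) − 45·(-30) = 1800.
∂h/∂x = [(+0.1)·(-45) − (+0.2)·(-30)] / 1800 = +0.0008333
∂h/∂y = [(-10)·(+0.2) − 45·(+0.1)] / 1800 = -0.003611
|∇h| = √(0.0008333² + -0.003611²) = 0.003706

0.00371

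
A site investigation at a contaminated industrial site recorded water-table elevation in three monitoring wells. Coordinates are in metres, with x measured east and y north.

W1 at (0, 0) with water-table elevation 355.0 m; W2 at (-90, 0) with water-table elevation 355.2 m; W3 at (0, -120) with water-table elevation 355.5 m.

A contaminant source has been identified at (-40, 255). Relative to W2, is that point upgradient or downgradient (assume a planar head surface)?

∂h/∂x = (355.2 − 355.0) / (-90 − 0) = -0.002222
∂h/∂y = (355.5 − 355.0) / (-120 − 0) = -0.004167
Head at (-40, 255) = 355.0 + (-0.002222)·(-40) + (-0.004167)·(255) = 354.03 m.
That is lower than the 355.2 m at W2, so the point is downgradient.

downgradient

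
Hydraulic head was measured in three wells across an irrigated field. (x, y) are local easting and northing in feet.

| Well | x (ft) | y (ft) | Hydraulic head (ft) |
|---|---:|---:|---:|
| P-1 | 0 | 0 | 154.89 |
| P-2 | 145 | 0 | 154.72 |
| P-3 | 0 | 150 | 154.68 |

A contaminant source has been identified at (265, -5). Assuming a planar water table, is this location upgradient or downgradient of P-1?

downgradient

∂h/∂x = (154.72 − 154.89) / (145 − 0) = -0.001172
∂h/∂y = (154.68 − 154.89) / (150 − 0) = -0.001400
Head at (265, -5) = 154.89 + (-0.001172)·(265) + (-0.001400)·(-5) = 154.59 ft.
That is lower than the 154.89 ft at P-1, so the point is downgradient.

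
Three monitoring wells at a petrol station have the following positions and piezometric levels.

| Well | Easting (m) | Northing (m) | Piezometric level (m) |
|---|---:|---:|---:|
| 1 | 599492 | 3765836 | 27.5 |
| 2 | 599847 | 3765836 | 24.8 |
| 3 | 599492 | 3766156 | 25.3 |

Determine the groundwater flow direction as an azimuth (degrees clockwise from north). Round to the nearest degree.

048°

∂h/∂x = (24.8 − 27.5) / (599847 − 599492) = -0.007606
∂h/∂y = (25.3 − 27.5) / (3766156 − 3765836) = -0.006875
Flow direction (−∇h) has components (+0.007606 E, +0.006875 N).
Azimuth = atan2(E, N) = atan2(+0.007606, +0.006875) = 47.9° ≈ 048°.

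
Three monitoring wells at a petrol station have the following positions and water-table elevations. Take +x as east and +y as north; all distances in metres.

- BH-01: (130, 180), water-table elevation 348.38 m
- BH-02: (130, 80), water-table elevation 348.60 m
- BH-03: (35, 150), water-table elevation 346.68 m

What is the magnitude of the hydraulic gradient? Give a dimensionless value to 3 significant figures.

0.0187

Taking BH-01 as reference: BH-02−BH-01 = (0, -100, +0.22); BH-03−BH-01 = (-95, -30, -1.70).
Solve a·Δx + b·Δy = Δh: det = 0·(-30) − (-95)·(-100) = -9500.
∂h/∂x = [(+0.22)·(-30) − (-1.70)·(-100)] / -9500 = +0.01859
∂h/∂y = [0·(-1.70) − (-95)·(+0.22)] / -9500 = -0.002200
|∇h| = √(0.01859² + -0.002200²) = 0.01872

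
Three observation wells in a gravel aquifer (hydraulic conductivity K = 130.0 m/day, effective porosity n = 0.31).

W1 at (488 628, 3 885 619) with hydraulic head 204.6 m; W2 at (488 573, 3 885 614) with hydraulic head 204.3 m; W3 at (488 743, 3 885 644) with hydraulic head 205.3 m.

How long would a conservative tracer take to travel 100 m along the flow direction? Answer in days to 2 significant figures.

Taking W1 as reference: W2−W1 = (-55, -5, -0.3); W3−W1 = (115, 25, +0.7).
Determinant of the coordinate differences = (-55)·25 − 115·(-5) = -800.
∂h/∂x = [(-0.3)·25 − (+0.7)·(-5)] / -800 = +0.005000
∂h/∂y = [(-55)·(+0.7) − 115·(-0.3)] / -800 = +0.005000
|∇h| = √(0.005000² + 0.005000²) = 0.007071
Seepage velocity v = K·i/n = 130.0 × 0.007071 / 0.31 = 2.965 m/day.
t = 100 / 2.965 = 33.73 days.

34 days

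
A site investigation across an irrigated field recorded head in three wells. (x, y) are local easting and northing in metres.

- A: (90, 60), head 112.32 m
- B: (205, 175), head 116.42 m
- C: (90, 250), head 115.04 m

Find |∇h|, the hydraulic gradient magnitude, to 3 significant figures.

Three-point gradient (reference A): Δ to B = (115, 115, +4.10), Δ to C = (0, 190, +2.72).
∂h/∂x = +0.02134, ∂h/∂y = +0.01432 (det = 21850).
|∇h| = √(0.02134² + 0.01432²) = 0.0257

0.0257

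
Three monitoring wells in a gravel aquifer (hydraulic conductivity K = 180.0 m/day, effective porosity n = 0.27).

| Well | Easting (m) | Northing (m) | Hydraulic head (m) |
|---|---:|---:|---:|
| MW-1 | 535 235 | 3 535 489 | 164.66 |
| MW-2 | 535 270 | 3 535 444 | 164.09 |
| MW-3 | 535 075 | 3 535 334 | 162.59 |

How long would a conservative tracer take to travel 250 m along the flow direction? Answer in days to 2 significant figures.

29 days

Differences from MW-1: to MW-2 (Δx, Δy, Δh) = (35, -45, -0.57); to MW-3 = (-160, -155, -2.07).
Solve a·Δx + b·Δy = Δh: det = 35·(-155) − (-160)·(-45) = -12625.
∂h/∂x = [(-0.57)·(-155) − (-2.07)·(-45)] / -12625 = +0.0003802
∂h/∂y = [35·(-2.07) − (-160)·(-0.57)] / -12625 = +0.01296
|∇h| = √(0.0003802² + 0.01296²) = 0.01297
Seepage velocity v = K·i/n = 180.0 × 0.01297 / 0.27 = 8.647 m/day.
t = 250 / 8.647 = 28.91 days.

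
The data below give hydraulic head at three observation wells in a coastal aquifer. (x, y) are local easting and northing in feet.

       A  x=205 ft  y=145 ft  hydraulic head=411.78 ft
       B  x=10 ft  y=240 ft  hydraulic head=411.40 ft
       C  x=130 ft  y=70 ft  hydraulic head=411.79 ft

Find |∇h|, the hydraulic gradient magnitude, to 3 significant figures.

Three-point gradient (reference A): Δ to B = (-195, 95, -0.38), Δ to C = (-75, -75, +0.01).
∂h/∂x = +0.001267, ∂h/∂y = -0.001400 (det = 21750).
|∇h| = √(0.001267² + -0.001400²) = 0.001888

0.00189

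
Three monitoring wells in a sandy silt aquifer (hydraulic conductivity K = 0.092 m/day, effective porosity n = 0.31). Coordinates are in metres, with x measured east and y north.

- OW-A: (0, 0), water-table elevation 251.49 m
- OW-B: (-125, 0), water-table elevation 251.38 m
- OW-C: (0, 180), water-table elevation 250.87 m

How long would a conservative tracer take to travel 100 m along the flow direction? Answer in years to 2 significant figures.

∂h/∂x = (251.38 − 251.49) / (-125 − 0) = +0.0008800
∂h/∂y = (250.87 − 251.49) / (180 − 0) = -0.003444
|∇h| = √(0.0008800² + -0.003444²) = 0.003555
Seepage velocity v = K·i/n = 0.092 × 0.003555 / 0.31 = 0.001055 m/day.
t = 100 / 0.001055 = 9.479e+04 days = 260 years.

260 years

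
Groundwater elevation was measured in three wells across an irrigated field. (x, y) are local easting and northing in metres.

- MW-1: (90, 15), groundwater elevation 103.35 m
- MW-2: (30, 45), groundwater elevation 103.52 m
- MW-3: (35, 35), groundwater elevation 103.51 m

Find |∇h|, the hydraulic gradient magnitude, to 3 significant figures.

0.00316

Differences from MW-1: to MW-2 (Δx, Δy, Δh) = (-60, 30, +0.17); to MW-3 = (-55, 20, +0.16).
Determinant of the coordinate differences = (-60)·20 − (-55)·30 = 450.
∂h/∂x = [(+0.17)·20 − (+0.16)·30] / 450 = -0.003111
∂h/∂y = [(-60)·(+0.16) − (-55)·(+0.17)] / 450 = -0.0005556
|∇h| = √(-0.003111² + -0.0005556²) = 0.00316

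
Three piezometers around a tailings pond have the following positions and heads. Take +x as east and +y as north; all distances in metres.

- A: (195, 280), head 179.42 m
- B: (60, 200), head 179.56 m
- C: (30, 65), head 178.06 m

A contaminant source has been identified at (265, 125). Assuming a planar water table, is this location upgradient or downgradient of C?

downgradient

Three-point gradient (reference A): Δ to B = (-135, -80, +0.14), Δ to C = (-165, -215, -1.36).
∂h/∂x = -0.008777, ∂h/∂y = +0.01306 (det = 15825).
Head at (265, 125) = 179.42 + (-0.008777)·(70) + (+0.01306)·(-155) = 176.78 m.
That is lower than the 178.06 m at C, so the point is downgradient.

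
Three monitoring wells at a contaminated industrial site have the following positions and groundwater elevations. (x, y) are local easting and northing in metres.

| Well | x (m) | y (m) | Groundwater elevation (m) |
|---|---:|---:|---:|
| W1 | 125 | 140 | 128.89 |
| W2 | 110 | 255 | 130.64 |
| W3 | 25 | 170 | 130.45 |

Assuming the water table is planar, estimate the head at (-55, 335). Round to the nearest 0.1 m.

133.6 m

Taking W1 as reference: W2−W1 = (-15, 115, +1.75); W3−W1 = (-100, 30, +1.56).
Solve a·Δx + b·Δy = Δh: det = (-15)·30 − (-100)·115 = 11050.
∂h/∂x = [(+1.75)·30 − (+1.56)·115] / 11050 = -0.01148
∂h/∂y = [(-15)·(+1.56) − (-100)·(+1.75)] / 11050 = +0.01372
h(-55, 335) = 128.89 + (-0.01148)·(-180) + (+0.01372)·(195) = 128.89 +2.067 +2.675 = 133.632 m.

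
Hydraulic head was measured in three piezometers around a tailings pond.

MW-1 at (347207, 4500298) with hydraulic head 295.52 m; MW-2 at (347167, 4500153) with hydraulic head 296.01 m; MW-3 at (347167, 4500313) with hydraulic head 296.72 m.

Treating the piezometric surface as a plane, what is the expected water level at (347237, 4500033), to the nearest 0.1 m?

With h = a·x + b·y + c and MW-1 as origin, the differences give:
  (-40)·a + (-145)·b = +0.49
  (-40)·a + 15·b = +1.20
Eliminate b (×15 and ×(-145), subtract): -6400·a = 181.350 → a = ∂h/∂x = -0.02834
Back-substitute: b = ∂h/∂y = +0.004438.
h(347237, 4500033) = 295.52 + (-0.02834)·(30) + (+0.004438)·(-265) = 295.52 -0.850 -1.176 = 293.494 m.

293.5 m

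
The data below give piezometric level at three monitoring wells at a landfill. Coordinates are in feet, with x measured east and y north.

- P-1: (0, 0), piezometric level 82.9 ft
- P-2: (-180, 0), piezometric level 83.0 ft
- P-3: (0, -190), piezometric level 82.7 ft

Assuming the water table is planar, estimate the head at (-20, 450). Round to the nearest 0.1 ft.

∂h/∂x = (83.0 − 82.9) / (-180 − 0) = -0.0005556
∂h/∂y = (82.7 − 82.9) / (-190 − 0) = +0.001053
h(-20, 450) = 82.9 + (-0.0005556)·(-20) + (+0.001053)·(450) = 82.9 +0.011 +0.474 = 83.385 ft.

83.4 ft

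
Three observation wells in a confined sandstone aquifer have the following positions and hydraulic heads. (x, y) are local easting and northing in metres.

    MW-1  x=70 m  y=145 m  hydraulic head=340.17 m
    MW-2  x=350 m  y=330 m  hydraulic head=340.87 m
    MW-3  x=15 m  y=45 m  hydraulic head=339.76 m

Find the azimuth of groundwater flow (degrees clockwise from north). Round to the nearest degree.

176°

Taking MW-1 as reference: MW-2−MW-1 = (280, 185, +0.70); MW-3−MW-1 = (-55, -100, -0.41).
Solve a·Δx + b·Δy = Δh: det = 280·(-100) − (-55)·185 = -17825.
∂h/∂x = [(+0.70)·(-100) − (-0.41)·185] / -17825 = -0.0003282
∂h/∂y = [280·(-0.41) − (-55)·(+0.70)] / -17825 = +0.004281
Flow direction (−∇h) has components (+0.0003282 E, -0.004281 N).
Azimuth = atan2(E, N) = atan2(+0.0003282, -0.004281) = 175.6° ≈ 176°.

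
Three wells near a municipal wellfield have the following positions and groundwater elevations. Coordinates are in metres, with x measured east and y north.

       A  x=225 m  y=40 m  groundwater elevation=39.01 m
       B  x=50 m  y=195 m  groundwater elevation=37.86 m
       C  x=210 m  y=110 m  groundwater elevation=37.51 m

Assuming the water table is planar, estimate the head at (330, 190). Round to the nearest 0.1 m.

33.7 m

Taking A as reference: B−A = (-175, 155, -1.15); C−A = (-15, 70, -1.50).
Solve a·Δx + b·Δy = Δh: det = (-175)·70 − (-15)·155 = -9925.
∂h/∂x = [(-1.15)·70 − (-1.50)·155] / -9925 = -0.01531
∂h/∂y = [(-175)·(-1.50) − (-15)·(-1.15)] / -9925 = -0.02471
h(330, 190) = 39.01 + (-0.01531)·(105) + (-0.02471)·(150) = 39.01 -1.608 -3.707 = 33.695 m.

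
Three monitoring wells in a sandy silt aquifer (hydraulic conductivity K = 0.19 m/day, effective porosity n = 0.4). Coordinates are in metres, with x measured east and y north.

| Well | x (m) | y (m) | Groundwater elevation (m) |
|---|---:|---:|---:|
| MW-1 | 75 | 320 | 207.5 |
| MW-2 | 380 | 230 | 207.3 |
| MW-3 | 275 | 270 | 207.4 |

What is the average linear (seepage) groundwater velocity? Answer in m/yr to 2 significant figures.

0.60 m/yr

With h = a·x + b·y + c and MW-1 as origin, the differences give:
  305·a + (-90)·b = -0.2
  200·a + (-50)·b = -0.1
Eliminate b (×(-50) and ×(-90), subtract): 2750·a = 1.00 → a = ∂h/∂x = +0.0003636
Back-substitute: b = ∂h/∂y = +0.003455.
|∇h| = √(0.0003636² + 0.003455²) = 0.003474
Seepage velocity v = K·i/n = 0.19 × 0.003474 / 0.4 = 0.00165 m/day = 0.6027 m/yr.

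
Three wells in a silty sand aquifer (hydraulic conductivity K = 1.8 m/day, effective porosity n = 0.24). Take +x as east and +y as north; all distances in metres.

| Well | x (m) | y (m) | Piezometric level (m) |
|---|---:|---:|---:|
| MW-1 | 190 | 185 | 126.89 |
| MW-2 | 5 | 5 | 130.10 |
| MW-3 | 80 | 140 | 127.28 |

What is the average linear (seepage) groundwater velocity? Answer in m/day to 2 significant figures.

0.19 m/day

Differences from MW-1: to MW-2 (Δx, Δy, Δh) = (-185, -180, +3.21); to MW-3 = (-110, -45, +0.39).
Determinant of the coordinate differences = (-185)·(-45) − (-110)·(-180) = -11475.
∂h/∂x = [(+3.21)·(-45) − (+0.39)·(-180)] / -11475 = +0.006471
∂h/∂y = [(-185)·(+0.39) − (-110)·(+3.21)] / -11475 = -0.02448
|∇h| = √(0.006471² + -0.02448²) = 0.02532
Seepage velocity v = K·i/n = 1.8 × 0.02532 / 0.24 = 0.1899 m/day.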